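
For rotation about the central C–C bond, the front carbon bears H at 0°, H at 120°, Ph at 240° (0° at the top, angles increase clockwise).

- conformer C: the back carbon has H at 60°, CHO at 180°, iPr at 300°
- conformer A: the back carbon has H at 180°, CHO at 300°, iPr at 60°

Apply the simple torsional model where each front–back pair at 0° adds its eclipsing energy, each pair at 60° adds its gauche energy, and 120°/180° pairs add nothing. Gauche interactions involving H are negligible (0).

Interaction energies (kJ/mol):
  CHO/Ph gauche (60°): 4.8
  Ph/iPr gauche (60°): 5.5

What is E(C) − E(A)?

C (staggered): Ph(240°)/CHO(180°) gauche 4.8; Ph(240°)/iPr(300°) gauche 5.5 → 10.3 kJ/mol.
A (staggered): Ph(240°)/CHO(300°) gauche 4.8 → 4.8 kJ/mol.
E(C) − E(A) = 10.3 − 4.8 = +5.5 kJ/mol.

+5.5 kJ/mol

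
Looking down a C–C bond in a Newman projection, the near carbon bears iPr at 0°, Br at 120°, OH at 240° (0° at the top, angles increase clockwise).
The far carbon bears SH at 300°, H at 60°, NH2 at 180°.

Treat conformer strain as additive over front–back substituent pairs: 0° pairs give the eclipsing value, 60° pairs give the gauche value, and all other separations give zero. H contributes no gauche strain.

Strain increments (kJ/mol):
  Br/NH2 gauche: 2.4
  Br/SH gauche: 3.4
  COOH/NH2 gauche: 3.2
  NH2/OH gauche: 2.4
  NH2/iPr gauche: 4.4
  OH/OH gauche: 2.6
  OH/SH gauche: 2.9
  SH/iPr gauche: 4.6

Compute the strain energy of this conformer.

This conformer (staggered): iPr–SH gauche, Br–NH2 gauche, OH–SH gauche, OH–NH2 gauche; 4.6 + 2.4 + 2.9 + 2.4 = 12.3 kJ/mol.

12.3 kJ/mol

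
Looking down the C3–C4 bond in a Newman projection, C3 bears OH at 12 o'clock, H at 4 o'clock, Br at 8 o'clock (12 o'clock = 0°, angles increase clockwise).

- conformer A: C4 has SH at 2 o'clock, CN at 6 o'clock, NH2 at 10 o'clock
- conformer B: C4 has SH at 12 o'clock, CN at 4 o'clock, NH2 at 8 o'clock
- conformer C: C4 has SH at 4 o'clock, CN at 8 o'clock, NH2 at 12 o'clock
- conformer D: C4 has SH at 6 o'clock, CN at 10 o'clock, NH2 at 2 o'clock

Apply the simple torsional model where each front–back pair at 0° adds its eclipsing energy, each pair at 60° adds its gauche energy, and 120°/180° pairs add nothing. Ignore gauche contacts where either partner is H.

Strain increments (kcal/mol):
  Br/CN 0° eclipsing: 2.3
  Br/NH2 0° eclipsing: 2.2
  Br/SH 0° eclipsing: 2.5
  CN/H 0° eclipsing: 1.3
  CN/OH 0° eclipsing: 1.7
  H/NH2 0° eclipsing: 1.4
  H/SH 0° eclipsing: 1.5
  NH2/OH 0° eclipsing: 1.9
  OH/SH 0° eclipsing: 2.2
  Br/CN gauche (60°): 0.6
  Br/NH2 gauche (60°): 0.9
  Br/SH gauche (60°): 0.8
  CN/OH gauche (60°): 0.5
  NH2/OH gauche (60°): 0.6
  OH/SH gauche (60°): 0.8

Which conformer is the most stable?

D

A (staggered): OH–SH gauche, OH–NH2 gauche, Br–CN gauche, Br–NH2 gauche; 0.8 + 0.6 + 0.6 + 0.9 = 2.9 kcal/mol.
B (eclipsed): OH–SH eclipsed, H–CN eclipsed, Br–NH2 eclipsed; 2.2 + 1.3 + 2.2 = 5.7 kcal/mol.
C (eclipsed): OH–NH2 eclipsed, H–SH eclipsed, Br–CN eclipsed; 1.9 + 1.5 + 2.3 = 5.7 kcal/mol.
D (staggered): OH–CN gauche, OH–NH2 gauche, Br–SH gauche, Br–CN gauche; 0.5 + 0.6 + 0.8 + 0.6 = 2.5 kcal/mol.
D has the lowest total (2.5 kcal/mol).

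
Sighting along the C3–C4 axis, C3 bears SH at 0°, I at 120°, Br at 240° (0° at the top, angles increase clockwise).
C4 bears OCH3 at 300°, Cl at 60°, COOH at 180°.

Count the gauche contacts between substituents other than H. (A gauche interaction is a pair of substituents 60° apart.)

6

Non-H gauche pairs: SH(0°)/OCH3(300°); SH(0°)/Cl(60°); I(120°)/Cl(60°); I(120°)/COOH(180°); Br(240°)/OCH3(300°); Br(240°)/COOH(180°) — 6 interactions.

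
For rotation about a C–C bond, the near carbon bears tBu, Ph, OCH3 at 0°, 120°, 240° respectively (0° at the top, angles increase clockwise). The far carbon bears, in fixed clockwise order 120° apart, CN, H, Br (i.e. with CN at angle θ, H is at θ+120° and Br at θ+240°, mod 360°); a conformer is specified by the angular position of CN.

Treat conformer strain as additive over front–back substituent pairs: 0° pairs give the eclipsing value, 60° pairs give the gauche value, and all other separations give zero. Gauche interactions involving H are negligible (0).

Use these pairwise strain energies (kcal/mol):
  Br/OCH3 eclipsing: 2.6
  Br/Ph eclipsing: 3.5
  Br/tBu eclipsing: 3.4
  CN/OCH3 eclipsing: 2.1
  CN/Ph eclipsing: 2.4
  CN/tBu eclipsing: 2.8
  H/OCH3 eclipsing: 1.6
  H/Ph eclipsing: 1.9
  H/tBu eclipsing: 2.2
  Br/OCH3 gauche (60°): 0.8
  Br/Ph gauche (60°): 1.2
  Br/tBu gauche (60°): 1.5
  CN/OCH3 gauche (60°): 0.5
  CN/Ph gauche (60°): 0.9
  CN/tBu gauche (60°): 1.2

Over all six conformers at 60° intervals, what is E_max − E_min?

CN at 0° (eclipsed): tBu–CN eclipsed, Ph–H eclipsed, OCH3–Br eclipsed; 2.8 + 1.9 + 2.6 = 7.3 kcal/mol.
CN at 60° (staggered): tBu–CN gauche, tBu–Br gauche, Ph–CN gauche, OCH3–Br gauche; 1.2 + 1.5 + 0.9 + 0.8 = 4.4 kcal/mol.
CN at 120° (eclipsed): tBu–Br eclipsed, Ph–CN eclipsed, OCH3–H eclipsed; 3.4 + 2.4 + 1.6 = 7.4 kcal/mol.
CN at 180° (staggered): tBu–Br gauche, Ph–CN gauche, Ph–Br gauche, OCH3–CN gauche; 1.5 + 0.9 + 1.2 + 0.5 = 4.1 kcal/mol.
CN at 240° (eclipsed): tBu–H eclipsed, Ph–Br eclipsed, OCH3–CN eclipsed; 2.2 + 3.5 + 2.1 = 7.8 kcal/mol.
CN at 300° (staggered): tBu–CN gauche, Ph–Br gauche, OCH3–CN gauche, OCH3–Br gauche; 1.2 + 1.2 + 0.5 + 0.8 = 3.7 kcal/mol.
Max at 240° (7.8 kcal/mol), min at 300° (3.7 kcal/mol); barrier = 4.1 kcal/mol.

4.1 kcal/mol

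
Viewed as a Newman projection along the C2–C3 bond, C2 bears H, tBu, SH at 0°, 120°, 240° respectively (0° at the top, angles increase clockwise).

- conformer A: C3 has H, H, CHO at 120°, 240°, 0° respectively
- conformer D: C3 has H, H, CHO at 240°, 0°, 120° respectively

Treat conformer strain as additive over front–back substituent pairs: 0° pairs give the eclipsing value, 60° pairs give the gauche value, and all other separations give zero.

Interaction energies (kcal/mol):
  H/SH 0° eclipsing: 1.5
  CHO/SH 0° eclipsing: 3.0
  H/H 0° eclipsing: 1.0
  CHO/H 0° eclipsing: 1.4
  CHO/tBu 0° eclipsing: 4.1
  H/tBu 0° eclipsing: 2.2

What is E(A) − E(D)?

A (eclipsed): H(0°)/CHO(0°) eclipsed 1.4; tBu(120°)/H(120°) eclipsed 2.2; SH(240°)/H(240°) eclipsed 1.5 → 5.1 kcal/mol.
D (eclipsed): H(0°)/H(0°) eclipsed 1.0; tBu(120°)/CHO(120°) eclipsed 4.1; SH(240°)/H(240°) eclipsed 1.5 → 6.6 kcal/mol.
E(A) − E(D) = 5.1 − 6.6 = -1.5 kcal/mol.

-1.5 kcal/mol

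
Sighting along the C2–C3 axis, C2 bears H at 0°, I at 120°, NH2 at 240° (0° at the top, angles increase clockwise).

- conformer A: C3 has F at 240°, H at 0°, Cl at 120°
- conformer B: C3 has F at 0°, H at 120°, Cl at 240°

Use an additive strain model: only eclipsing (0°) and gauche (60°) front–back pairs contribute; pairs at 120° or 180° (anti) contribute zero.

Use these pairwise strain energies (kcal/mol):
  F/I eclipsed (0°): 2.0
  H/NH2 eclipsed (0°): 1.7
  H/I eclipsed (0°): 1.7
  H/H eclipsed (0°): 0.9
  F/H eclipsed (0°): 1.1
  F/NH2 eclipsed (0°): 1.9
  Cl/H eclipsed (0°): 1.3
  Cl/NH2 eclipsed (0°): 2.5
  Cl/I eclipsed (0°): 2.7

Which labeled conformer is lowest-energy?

A (eclipsed): H(0°)/H(0°) eclipsed 0.9; I(120°)/Cl(120°) eclipsed 2.7; NH2(240°)/F(240°) eclipsed 1.9 → 5.5 kcal/mol.
B (eclipsed): H(0°)/F(0°) eclipsed 1.1; I(120°)/H(120°) eclipsed 1.7; NH2(240°)/Cl(240°) eclipsed 2.5 → 5.3 kcal/mol.
B has the lowest total (5.3 kcal/mol).

B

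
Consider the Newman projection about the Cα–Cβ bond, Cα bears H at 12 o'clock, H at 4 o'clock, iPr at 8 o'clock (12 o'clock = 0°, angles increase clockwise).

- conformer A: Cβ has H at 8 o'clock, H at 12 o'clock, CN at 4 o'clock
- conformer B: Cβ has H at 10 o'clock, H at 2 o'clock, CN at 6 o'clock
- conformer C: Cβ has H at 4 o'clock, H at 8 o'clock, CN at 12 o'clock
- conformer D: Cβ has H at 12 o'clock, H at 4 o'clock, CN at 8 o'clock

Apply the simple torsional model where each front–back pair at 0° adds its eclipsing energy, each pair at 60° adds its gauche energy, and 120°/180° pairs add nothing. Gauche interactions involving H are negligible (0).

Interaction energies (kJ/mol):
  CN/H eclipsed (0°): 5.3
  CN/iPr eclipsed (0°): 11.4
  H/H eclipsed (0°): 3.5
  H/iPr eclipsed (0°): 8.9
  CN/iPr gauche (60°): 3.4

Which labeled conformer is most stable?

B

A is eclipsed. H at 0° is eclipsed with H at 0° (3.5); H at 120° is eclipsed with CN at 120° (5.3); iPr at 240° is eclipsed with H at 240° (8.9). Total 17.7 kJ/mol.
B is staggered. iPr at 240° is gauche with CN at 180° (3.4). Total 3.4 kJ/mol.
C is eclipsed. H at 0° is eclipsed with CN at 0° (5.3); H at 120° is eclipsed with H at 120° (3.5); iPr at 240° is eclipsed with H at 240° (8.9). Total 17.7 kJ/mol.
D is eclipsed. H at 0° is eclipsed with H at 0° (3.5); H at 120° is eclipsed with H at 120° (3.5); iPr at 240° is eclipsed with CN at 240° (11.4). Total 18.4 kJ/mol.
B has the lowest total (3.4 kJ/mol).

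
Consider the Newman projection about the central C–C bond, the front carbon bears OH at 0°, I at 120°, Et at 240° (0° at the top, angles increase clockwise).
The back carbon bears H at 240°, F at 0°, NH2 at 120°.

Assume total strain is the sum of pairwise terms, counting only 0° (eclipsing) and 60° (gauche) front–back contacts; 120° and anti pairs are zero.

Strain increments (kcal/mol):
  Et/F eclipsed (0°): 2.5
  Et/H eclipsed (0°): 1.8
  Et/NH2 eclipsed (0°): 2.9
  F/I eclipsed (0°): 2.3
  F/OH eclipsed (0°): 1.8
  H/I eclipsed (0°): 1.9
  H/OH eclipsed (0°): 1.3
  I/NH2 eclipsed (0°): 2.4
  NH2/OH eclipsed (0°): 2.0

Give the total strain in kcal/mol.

This conformer (eclipsed): OH–F eclipsed, I–NH2 eclipsed, Et–H eclipsed; 1.8 + 2.4 + 1.8 = 6.0 kcal/mol.

6.0 kcal/mol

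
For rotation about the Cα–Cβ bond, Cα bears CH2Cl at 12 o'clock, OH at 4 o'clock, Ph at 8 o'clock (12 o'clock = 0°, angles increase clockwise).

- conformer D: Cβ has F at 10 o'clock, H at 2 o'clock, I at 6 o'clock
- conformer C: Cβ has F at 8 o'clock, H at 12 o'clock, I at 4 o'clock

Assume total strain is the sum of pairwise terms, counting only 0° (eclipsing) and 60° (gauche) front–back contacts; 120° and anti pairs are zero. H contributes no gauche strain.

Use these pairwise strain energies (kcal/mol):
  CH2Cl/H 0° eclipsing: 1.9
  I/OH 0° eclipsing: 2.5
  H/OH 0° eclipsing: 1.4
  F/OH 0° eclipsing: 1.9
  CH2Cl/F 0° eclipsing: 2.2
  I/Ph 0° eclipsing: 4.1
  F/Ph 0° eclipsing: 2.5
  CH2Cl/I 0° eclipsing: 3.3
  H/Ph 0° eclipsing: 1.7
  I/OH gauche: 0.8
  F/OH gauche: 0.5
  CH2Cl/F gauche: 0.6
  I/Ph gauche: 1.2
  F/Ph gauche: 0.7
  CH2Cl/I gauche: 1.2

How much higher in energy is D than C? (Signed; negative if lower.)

D is staggered. CH2Cl at 0° is gauche with F at 300° (0.6); OH at 120° is gauche with I at 180° (0.8); Ph at 240° is gauche with F at 300° (0.7); Ph at 240° is gauche with I at 180° (1.2). Total 3.3 kcal/mol.
C is eclipsed. CH2Cl at 0° is eclipsed with H at 0° (1.9); OH at 120° is eclipsed with I at 120° (2.5); Ph at 240° is eclipsed with F at 240° (2.5). Total 6.9 kcal/mol.
E(D) − E(C) = 3.3 − 6.9 = -3.6 kcal/mol.

-3.6 kcal/mol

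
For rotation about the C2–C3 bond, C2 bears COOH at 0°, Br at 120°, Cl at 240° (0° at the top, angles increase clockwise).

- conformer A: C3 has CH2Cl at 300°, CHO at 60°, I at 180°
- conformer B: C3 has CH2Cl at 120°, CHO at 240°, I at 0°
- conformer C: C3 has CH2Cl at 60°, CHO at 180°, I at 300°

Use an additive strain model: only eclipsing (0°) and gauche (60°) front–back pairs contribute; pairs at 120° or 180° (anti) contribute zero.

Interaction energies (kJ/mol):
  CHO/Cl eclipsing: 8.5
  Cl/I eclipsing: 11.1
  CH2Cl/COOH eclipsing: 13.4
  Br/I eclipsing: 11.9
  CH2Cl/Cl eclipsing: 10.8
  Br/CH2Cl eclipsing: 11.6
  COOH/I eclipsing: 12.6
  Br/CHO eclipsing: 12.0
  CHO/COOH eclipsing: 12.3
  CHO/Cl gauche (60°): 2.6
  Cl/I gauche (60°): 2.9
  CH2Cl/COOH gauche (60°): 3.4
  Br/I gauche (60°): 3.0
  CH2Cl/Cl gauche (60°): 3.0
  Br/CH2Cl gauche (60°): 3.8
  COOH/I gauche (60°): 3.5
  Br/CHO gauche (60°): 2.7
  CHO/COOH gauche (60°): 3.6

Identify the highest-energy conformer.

A is staggered. COOH at 0° is gauche with CH2Cl at 300° (3.4); COOH at 0° is gauche with CHO at 60° (3.6); Br at 120° is gauche with CHO at 60° (2.7); Br at 120° is gauche with I at 180° (3.0); Cl at 240° is gauche with CH2Cl at 300° (3.0); Cl at 240° is gauche with I at 180° (2.9). Total 18.6 kJ/mol.
B is eclipsed. COOH at 0° is eclipsed with I at 0° (12.6); Br at 120° is eclipsed with CH2Cl at 120° (11.6); Cl at 240° is eclipsed with CHO at 240° (8.5). Total 32.7 kJ/mol.
C is staggered. COOH at 0° is gauche with CH2Cl at 60° (3.4); COOH at 0° is gauche with I at 300° (3.5); Br at 120° is gauche with CH2Cl at 60° (3.8); Br at 120° is gauche with CHO at 180° (2.7); Cl at 240° is gauche with CHO at 180° (2.6); Cl at 240° is gauche with I at 300° (2.9). Total 18.9 kJ/mol.
B has the highest total (32.7 kJ/mol).

B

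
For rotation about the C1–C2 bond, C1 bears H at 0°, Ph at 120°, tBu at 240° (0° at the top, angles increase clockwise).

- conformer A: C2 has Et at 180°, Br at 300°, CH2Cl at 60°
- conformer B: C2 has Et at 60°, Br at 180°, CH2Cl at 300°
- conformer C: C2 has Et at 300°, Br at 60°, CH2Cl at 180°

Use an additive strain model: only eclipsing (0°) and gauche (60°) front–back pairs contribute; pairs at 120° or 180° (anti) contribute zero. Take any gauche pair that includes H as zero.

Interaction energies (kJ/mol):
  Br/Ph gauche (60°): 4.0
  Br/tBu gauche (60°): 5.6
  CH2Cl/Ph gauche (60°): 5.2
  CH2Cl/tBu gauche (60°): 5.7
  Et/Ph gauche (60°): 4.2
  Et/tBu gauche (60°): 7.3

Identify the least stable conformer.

A (staggered): Ph–Et gauche, Ph–CH2Cl gauche, tBu–Et gauche, tBu–Br gauche; 4.2 + 5.2 + 7.3 + 5.6 = 22.3 kJ/mol.
B (staggered): Ph–Et gauche, Ph–Br gauche, tBu–Br gauche, tBu–CH2Cl gauche; 4.2 + 4.0 + 5.6 + 5.7 = 19.5 kJ/mol.
C (staggered): Ph–Br gauche, Ph–CH2Cl gauche, tBu–Et gauche, tBu–CH2Cl gauche; 4.0 + 5.2 + 7.3 + 5.7 = 22.2 kJ/mol.
A has the highest total (22.3 kJ/mol).

A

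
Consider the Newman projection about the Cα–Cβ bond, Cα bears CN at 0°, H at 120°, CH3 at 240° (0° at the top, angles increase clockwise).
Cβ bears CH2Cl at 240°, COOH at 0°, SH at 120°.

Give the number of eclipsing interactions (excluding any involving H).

2

Non-H eclipsing pairs: CN(0°)/COOH(0°); CH3(240°)/CH2Cl(240°) — 2 interactions.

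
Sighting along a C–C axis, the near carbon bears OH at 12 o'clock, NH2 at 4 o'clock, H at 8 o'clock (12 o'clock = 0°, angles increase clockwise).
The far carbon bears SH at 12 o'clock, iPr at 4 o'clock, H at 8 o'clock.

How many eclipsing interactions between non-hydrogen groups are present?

Non-H eclipsing pairs: OH(0°)/SH(0°); NH2(120°)/iPr(120°) — 2 interactions.

2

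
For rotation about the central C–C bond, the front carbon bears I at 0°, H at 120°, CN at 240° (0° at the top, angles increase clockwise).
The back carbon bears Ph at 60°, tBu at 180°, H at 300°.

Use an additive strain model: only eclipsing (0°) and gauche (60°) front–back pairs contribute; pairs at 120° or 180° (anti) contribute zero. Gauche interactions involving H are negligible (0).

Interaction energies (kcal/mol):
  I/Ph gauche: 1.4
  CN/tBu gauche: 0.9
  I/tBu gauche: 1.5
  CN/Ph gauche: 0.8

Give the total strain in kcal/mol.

This conformer (staggered): I(0°)/Ph(60°) gauche 1.4; CN(240°)/tBu(180°) gauche 0.9 → 2.3 kcal/mol.

2.3 kcal/mol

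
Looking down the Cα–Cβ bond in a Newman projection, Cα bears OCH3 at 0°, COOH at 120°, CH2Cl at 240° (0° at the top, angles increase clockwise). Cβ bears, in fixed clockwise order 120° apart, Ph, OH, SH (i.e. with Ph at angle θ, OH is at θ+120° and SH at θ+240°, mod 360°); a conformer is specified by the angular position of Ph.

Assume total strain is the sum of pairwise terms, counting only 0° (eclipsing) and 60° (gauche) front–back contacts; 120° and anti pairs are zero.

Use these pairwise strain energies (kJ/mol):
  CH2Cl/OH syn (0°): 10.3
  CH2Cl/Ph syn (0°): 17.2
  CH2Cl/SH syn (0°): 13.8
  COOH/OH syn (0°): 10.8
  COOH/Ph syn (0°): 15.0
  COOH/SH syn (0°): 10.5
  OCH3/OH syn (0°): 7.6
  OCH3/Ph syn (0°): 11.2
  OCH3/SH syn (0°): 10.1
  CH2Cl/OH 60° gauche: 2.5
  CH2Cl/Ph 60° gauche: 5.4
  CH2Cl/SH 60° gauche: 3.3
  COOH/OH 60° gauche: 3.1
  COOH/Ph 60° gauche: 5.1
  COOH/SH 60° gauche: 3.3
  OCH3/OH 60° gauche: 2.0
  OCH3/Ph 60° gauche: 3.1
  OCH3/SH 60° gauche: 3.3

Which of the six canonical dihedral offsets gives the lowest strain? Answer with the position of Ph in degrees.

Ph at 0° (eclipsed): OCH3(0°)/Ph(0°) eclipsed 11.2; COOH(120°)/OH(120°) eclipsed 10.8; CH2Cl(240°)/SH(240°) eclipsed 13.8 → 35.8 kJ/mol.
Ph at 60° (staggered): OCH3(0°)/Ph(60°) gauche 3.1; OCH3(0°)/SH(300°) gauche 3.3; COOH(120°)/Ph(60°) gauche 5.1; COOH(120°)/OH(180°) gauche 3.1; CH2Cl(240°)/OH(180°) gauche 2.5; CH2Cl(240°)/SH(300°) gauche 3.3 → 20.4 kJ/mol.
Ph at 120° (eclipsed): OCH3(0°)/SH(0°) eclipsed 10.1; COOH(120°)/Ph(120°) eclipsed 15.0; CH2Cl(240°)/OH(240°) eclipsed 10.3 → 35.4 kJ/mol.
Ph at 180° (staggered): OCH3(0°)/OH(300°) gauche 2.0; OCH3(0°)/SH(60°) gauche 3.3; COOH(120°)/Ph(180°) gauche 5.1; COOH(120°)/SH(60°) gauche 3.3; CH2Cl(240°)/Ph(180°) gauche 5.4; CH2Cl(240°)/OH(300°) gauche 2.5 → 21.6 kJ/mol.
Ph at 240° (eclipsed): OCH3(0°)/OH(0°) eclipsed 7.6; COOH(120°)/SH(120°) eclipsed 10.5; CH2Cl(240°)/Ph(240°) eclipsed 17.2 → 35.3 kJ/mol.
Ph at 300° (staggered): OCH3(0°)/Ph(300°) gauche 3.1; OCH3(0°)/OH(60°) gauche 2.0; COOH(120°)/OH(60°) gauche 3.1; COOH(120°)/SH(180°) gauche 3.3; CH2Cl(240°)/Ph(300°) gauche 5.4; CH2Cl(240°)/SH(180°) gauche 3.3 → 20.2 kJ/mol.
The minimum (20.2 kJ/mol) occurs with Ph at 300°.

300°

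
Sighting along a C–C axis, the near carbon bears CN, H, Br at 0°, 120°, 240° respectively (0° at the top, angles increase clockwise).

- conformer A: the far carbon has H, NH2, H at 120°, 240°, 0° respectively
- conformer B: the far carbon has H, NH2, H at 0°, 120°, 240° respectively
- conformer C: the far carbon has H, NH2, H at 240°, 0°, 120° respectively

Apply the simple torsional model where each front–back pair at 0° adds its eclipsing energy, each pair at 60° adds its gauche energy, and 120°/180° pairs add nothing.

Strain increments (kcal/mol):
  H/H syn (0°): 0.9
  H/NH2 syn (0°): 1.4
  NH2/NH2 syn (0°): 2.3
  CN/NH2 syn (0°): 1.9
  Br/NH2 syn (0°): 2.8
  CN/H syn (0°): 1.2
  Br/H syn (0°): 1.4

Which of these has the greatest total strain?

A

A (eclipsed): CN(0°)/H(0°) eclipsed 1.2; H(120°)/H(120°) eclipsed 0.9; Br(240°)/NH2(240°) eclipsed 2.8 → 4.9 kcal/mol.
B (eclipsed): CN(0°)/H(0°) eclipsed 1.2; H(120°)/NH2(120°) eclipsed 1.4; Br(240°)/H(240°) eclipsed 1.4 → 4.0 kcal/mol.
C (eclipsed): CN(0°)/NH2(0°) eclipsed 1.9; H(120°)/H(120°) eclipsed 0.9; Br(240°)/H(240°) eclipsed 1.4 → 4.2 kcal/mol.
A has the highest total (4.9 kcal/mol).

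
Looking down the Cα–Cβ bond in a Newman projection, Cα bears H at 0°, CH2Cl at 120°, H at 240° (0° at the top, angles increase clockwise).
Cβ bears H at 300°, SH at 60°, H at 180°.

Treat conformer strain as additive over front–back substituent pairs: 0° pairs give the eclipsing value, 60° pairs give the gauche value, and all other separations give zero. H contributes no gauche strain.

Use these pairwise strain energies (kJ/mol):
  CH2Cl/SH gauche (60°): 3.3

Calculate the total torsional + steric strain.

3.3 kJ/mol

This conformer (staggered): CH2Cl–SH gauche; 3.3 = 3.3 kJ/mol.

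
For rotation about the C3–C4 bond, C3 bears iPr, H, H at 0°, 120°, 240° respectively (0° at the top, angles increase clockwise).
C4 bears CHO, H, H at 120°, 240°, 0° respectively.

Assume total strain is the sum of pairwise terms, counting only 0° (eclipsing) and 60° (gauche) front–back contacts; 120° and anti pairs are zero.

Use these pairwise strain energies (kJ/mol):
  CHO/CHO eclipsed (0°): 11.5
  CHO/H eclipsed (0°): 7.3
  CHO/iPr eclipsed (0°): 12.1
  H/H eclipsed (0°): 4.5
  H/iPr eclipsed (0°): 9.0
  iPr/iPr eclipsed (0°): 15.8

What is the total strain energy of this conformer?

20.8 kJ/mol

This conformer (eclipsed): iPr–H eclipsed, H–CHO eclipsed, H–H eclipsed; 9.0 + 7.3 + 4.5 = 20.8 kJ/mol.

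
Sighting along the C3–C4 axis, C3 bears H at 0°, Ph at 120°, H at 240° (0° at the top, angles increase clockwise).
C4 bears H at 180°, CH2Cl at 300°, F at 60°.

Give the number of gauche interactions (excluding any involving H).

Non-H gauche pairs: Ph(120°)/F(60°) — 1 interaction.

1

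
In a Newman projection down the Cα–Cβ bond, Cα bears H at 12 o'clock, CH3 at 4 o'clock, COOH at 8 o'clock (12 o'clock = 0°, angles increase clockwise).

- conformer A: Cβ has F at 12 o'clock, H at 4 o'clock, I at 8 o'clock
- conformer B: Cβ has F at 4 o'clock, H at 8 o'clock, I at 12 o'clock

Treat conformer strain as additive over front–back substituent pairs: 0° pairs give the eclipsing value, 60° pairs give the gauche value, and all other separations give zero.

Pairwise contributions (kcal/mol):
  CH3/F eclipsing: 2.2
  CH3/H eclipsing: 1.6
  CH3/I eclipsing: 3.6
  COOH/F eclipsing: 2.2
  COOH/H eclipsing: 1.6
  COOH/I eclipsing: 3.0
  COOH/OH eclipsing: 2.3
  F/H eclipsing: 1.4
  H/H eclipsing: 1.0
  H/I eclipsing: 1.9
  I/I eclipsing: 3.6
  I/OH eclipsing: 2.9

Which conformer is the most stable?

B

A (eclipsed): H–F eclipsed, CH3–H eclipsed, COOH–I eclipsed; 1.4 + 1.6 + 3.0 = 6.0 kcal/mol.
B (eclipsed): H–I eclipsed, CH3–F eclipsed, COOH–H eclipsed; 1.9 + 2.2 + 1.6 = 5.7 kcal/mol.
B has the lowest total (5.7 kcal/mol).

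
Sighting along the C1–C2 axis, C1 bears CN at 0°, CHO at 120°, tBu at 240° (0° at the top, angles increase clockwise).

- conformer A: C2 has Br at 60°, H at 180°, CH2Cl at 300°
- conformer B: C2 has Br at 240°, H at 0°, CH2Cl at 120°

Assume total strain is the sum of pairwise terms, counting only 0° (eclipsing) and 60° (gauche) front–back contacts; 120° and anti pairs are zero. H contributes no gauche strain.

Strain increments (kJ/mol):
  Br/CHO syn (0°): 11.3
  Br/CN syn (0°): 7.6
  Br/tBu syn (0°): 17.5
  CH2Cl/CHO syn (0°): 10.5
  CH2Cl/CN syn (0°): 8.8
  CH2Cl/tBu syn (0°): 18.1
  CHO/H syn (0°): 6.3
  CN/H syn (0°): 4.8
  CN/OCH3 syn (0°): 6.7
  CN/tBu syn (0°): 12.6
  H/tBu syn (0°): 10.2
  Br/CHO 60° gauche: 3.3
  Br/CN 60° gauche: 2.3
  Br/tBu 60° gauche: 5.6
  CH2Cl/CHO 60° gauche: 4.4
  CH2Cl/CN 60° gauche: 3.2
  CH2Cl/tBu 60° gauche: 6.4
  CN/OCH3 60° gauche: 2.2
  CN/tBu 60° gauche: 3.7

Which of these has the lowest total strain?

A (staggered): CN–Br gauche, CN–CH2Cl gauche, CHO–Br gauche, tBu–CH2Cl gauche; 2.3 + 3.2 + 3.3 + 6.4 = 15.2 kJ/mol.
B (eclipsed): CN–H eclipsed, CHO–CH2Cl eclipsed, tBu–Br eclipsed; 4.8 + 10.5 + 17.5 = 32.8 kJ/mol.
A has the lowest total (15.2 kJ/mol).

A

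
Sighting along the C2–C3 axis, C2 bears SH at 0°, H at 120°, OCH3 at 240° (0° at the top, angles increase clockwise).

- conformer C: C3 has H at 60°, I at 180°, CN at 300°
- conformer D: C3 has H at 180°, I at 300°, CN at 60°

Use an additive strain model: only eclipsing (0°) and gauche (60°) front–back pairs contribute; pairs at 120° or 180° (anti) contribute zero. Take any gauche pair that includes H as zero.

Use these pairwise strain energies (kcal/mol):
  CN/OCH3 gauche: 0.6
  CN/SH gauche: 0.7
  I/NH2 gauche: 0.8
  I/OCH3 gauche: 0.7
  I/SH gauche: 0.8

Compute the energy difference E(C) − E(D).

-0.2 kcal/mol

C is staggered. SH at 0° is gauche with CN at 300° (0.7); OCH3 at 240° is gauche with I at 180° (0.7); OCH3 at 240° is gauche with CN at 300° (0.6). Total 2.0 kcal/mol.
D is staggered. SH at 0° is gauche with I at 300° (0.8); SH at 0° is gauche with CN at 60° (0.7); OCH3 at 240° is gauche with I at 300° (0.7). Total 2.2 kcal/mol.
E(C) − E(D) = 2.0 − 2.2 = -0.2 kcal/mol.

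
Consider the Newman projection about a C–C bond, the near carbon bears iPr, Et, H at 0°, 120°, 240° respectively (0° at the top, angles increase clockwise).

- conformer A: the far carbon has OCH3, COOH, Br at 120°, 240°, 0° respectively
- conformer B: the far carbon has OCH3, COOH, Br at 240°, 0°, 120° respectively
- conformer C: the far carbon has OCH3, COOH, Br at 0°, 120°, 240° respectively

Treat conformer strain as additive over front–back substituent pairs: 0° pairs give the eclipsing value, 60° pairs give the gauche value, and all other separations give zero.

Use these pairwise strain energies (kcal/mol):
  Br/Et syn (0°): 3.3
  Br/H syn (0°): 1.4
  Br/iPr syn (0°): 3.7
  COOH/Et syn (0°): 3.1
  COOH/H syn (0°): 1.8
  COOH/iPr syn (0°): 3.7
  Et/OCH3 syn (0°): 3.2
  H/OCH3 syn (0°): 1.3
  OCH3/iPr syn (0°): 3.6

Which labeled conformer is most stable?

A (eclipsed): iPr–Br eclipsed, Et–OCH3 eclipsed, H–COOH eclipsed; 3.7 + 3.2 + 1.8 = 8.7 kcal/mol.
B (eclipsed): iPr–COOH eclipsed, Et–Br eclipsed, H–OCH3 eclipsed; 3.7 + 3.3 + 1.3 = 8.3 kcal/mol.
C (eclipsed): iPr–OCH3 eclipsed, Et–COOH eclipsed, H–Br eclipsed; 3.6 + 3.1 + 1.4 = 8.1 kcal/mol.
C has the lowest total (8.1 kcal/mol).

C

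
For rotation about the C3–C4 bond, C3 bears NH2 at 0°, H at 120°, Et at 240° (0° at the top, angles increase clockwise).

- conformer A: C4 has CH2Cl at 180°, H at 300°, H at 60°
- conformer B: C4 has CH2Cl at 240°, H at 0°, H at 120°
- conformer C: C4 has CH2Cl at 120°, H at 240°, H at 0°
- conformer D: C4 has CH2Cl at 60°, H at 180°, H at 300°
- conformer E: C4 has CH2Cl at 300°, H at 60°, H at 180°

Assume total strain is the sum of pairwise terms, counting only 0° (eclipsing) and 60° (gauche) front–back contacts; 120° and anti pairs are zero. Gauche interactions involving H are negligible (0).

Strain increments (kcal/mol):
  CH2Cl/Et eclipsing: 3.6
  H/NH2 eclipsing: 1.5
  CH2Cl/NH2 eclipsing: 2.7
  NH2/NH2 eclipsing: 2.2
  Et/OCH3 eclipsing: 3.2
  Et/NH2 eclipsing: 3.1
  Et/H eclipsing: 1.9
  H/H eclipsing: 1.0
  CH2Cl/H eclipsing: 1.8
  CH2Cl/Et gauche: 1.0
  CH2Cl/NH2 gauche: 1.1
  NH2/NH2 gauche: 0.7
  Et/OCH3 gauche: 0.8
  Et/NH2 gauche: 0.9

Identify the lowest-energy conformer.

A (staggered): Et–CH2Cl gauche; 1.0 = 1.0 kcal/mol.
B (eclipsed): NH2–H eclipsed, H–H eclipsed, Et–CH2Cl eclipsed; 1.5 + 1.0 + 3.6 = 6.1 kcal/mol.
C (eclipsed): NH2–H eclipsed, H–CH2Cl eclipsed, Et–H eclipsed; 1.5 + 1.8 + 1.9 = 5.2 kcal/mol.
D (staggered): NH2–CH2Cl gauche; 1.1 = 1.1 kcal/mol.
E (staggered): NH2–CH2Cl gauche, Et–CH2Cl gauche; 1.1 + 1.0 = 2.1 kcal/mol.
A has the lowest total (1.0 kcal/mol).

A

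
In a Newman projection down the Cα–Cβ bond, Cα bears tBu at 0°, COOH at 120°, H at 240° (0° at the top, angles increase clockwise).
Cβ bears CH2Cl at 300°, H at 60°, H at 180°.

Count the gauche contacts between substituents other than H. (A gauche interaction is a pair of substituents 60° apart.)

1

Non-H gauche pairs: tBu(0°)/CH2Cl(300°) — 1 interaction.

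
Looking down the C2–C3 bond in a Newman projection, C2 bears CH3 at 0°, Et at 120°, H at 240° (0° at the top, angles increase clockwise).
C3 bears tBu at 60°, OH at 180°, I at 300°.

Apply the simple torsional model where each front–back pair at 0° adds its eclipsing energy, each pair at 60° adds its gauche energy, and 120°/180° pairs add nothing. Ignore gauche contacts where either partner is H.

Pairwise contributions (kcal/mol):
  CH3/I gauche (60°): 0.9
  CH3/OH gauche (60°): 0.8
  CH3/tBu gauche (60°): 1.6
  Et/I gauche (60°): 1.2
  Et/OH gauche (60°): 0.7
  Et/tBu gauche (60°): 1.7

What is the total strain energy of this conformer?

4.9 kcal/mol

This conformer (staggered): CH3–tBu gauche, CH3–I gauche, Et–tBu gauche, Et–OH gauche; 1.6 + 0.9 + 1.7 + 0.7 = 4.9 kcal/mol.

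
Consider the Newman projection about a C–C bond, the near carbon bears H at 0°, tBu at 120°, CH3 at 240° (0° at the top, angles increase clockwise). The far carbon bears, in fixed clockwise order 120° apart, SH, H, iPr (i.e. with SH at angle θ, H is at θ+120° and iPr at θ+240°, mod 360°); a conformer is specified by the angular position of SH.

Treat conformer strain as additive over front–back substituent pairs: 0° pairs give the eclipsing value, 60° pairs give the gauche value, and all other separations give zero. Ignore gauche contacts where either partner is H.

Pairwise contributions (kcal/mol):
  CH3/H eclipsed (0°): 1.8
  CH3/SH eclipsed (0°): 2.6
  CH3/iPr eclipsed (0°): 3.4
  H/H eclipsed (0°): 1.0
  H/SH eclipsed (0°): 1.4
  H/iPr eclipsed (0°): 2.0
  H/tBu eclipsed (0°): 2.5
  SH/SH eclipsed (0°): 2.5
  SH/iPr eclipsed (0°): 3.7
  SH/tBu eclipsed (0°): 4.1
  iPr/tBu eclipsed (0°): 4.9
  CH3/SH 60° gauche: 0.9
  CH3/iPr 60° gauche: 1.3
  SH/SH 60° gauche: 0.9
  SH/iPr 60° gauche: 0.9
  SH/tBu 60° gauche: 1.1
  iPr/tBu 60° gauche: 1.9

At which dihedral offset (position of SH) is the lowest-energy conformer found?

SH at 0° (eclipsed): H–SH eclipsed, tBu–H eclipsed, CH3–iPr eclipsed; 1.4 + 2.5 + 3.4 = 7.3 kcal/mol.
SH at 60° (staggered): tBu–SH gauche, CH3–iPr gauche; 1.1 + 1.3 = 2.4 kcal/mol.
SH at 120° (eclipsed): H–iPr eclipsed, tBu–SH eclipsed, CH3–H eclipsed; 2.0 + 4.1 + 1.8 = 7.9 kcal/mol.
SH at 180° (staggered): tBu–SH gauche, tBu–iPr gauche, CH3–SH gauche; 1.1 + 1.9 + 0.9 = 3.9 kcal/mol.
SH at 240° (eclipsed): H–H eclipsed, tBu–iPr eclipsed, CH3–SH eclipsed; 1.0 + 4.9 + 2.6 = 8.5 kcal/mol.
SH at 300° (staggered): tBu–iPr gauche, CH3–SH gauche, CH3–iPr gauche; 1.9 + 0.9 + 1.3 = 4.1 kcal/mol.
The minimum (2.4 kcal/mol) occurs with SH at 60°.

60°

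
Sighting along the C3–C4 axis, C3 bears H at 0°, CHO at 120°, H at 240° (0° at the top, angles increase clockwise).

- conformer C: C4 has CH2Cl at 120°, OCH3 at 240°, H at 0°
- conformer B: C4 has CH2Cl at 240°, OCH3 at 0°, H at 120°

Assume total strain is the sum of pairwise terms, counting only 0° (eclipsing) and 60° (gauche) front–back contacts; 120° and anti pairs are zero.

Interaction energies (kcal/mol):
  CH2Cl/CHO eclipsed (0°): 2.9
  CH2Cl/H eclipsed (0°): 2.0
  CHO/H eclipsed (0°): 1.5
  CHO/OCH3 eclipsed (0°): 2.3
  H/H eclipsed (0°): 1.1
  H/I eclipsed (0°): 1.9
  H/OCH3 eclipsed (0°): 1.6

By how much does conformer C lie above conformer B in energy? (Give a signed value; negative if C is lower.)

+0.5 kcal/mol

C (eclipsed): H(0°)/H(0°) eclipsed 1.1; CHO(120°)/CH2Cl(120°) eclipsed 2.9; H(240°)/OCH3(240°) eclipsed 1.6 → 5.6 kcal/mol.
B (eclipsed): H(0°)/OCH3(0°) eclipsed 1.6; CHO(120°)/H(120°) eclipsed 1.5; H(240°)/CH2Cl(240°) eclipsed 2.0 → 5.1 kcal/mol.
E(C) − E(B) = 5.6 − 5.1 = +0.5 kcal/mol.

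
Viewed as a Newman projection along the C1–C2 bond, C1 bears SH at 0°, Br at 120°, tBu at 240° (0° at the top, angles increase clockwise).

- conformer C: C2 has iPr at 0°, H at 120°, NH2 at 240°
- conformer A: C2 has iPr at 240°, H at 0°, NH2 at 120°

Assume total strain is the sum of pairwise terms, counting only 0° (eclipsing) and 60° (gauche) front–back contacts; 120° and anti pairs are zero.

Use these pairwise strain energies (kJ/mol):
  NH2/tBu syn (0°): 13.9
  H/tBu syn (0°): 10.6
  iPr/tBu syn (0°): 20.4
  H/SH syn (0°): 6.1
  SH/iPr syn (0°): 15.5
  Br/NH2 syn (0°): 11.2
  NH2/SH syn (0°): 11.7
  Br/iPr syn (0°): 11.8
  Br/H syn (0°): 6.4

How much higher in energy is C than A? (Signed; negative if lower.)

-1.9 kJ/mol

C (eclipsed): SH(0°)/iPr(0°) eclipsed 15.5; Br(120°)/H(120°) eclipsed 6.4; tBu(240°)/NH2(240°) eclipsed 13.9 → 35.8 kJ/mol.
A (eclipsed): SH(0°)/H(0°) eclipsed 6.1; Br(120°)/NH2(120°) eclipsed 11.2; tBu(240°)/iPr(240°) eclipsed 20.4 → 37.7 kJ/mol.
E(C) − E(A) = 35.8 − 37.7 = -1.9 kJ/mol.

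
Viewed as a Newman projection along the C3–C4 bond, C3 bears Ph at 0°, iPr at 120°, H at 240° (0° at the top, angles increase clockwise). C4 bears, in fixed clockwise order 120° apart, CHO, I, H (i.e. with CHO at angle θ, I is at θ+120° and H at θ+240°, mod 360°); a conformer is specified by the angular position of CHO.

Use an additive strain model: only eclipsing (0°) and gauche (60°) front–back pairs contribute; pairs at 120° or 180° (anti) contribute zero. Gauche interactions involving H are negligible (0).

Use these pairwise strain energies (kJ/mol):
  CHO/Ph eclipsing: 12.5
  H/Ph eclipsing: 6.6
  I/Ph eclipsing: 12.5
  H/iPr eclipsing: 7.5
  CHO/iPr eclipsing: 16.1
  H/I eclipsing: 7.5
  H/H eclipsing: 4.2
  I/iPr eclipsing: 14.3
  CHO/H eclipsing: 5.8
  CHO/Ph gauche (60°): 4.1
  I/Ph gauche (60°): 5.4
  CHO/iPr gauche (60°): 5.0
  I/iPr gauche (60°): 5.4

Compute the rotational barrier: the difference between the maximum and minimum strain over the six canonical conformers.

20.6 kJ/mol

CHO at 0° (eclipsed): Ph–CHO eclipsed, iPr–I eclipsed, H–H eclipsed; 12.5 + 14.3 + 4.2 = 31.0 kJ/mol.
CHO at 60° (staggered): Ph–CHO gauche, iPr–CHO gauche, iPr–I gauche; 4.1 + 5.0 + 5.4 = 14.5 kJ/mol.
CHO at 120° (eclipsed): Ph–H eclipsed, iPr–CHO eclipsed, H–I eclipsed; 6.6 + 16.1 + 7.5 = 30.2 kJ/mol.
CHO at 180° (staggered): Ph–I gauche, iPr–CHO gauche; 5.4 + 5.0 = 10.4 kJ/mol.
CHO at 240° (eclipsed): Ph–I eclipsed, iPr–H eclipsed, H–CHO eclipsed; 12.5 + 7.5 + 5.8 = 25.8 kJ/mol.
CHO at 300° (staggered): Ph–CHO gauche, Ph–I gauche, iPr–I gauche; 4.1 + 5.4 + 5.4 = 14.9 kJ/mol.
Max at 0° (31.0 kJ/mol), min at 180° (10.4 kJ/mol); barrier = 20.6 kJ/mol.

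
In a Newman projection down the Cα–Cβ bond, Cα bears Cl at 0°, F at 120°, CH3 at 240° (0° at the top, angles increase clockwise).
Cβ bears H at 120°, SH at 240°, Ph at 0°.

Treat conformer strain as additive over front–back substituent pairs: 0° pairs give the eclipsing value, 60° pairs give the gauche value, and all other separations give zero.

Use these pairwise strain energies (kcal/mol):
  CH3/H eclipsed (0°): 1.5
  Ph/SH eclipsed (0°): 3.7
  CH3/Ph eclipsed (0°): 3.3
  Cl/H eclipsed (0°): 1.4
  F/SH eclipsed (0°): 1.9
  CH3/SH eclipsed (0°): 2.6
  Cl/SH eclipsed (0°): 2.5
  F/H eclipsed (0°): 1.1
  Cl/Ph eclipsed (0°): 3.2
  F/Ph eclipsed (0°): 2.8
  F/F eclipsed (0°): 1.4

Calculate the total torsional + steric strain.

This conformer (eclipsed): Cl(0°)/Ph(0°) eclipsed 3.2; F(120°)/H(120°) eclipsed 1.1; CH3(240°)/SH(240°) eclipsed 2.6 → 6.9 kcal/mol.

6.9 kcal/mol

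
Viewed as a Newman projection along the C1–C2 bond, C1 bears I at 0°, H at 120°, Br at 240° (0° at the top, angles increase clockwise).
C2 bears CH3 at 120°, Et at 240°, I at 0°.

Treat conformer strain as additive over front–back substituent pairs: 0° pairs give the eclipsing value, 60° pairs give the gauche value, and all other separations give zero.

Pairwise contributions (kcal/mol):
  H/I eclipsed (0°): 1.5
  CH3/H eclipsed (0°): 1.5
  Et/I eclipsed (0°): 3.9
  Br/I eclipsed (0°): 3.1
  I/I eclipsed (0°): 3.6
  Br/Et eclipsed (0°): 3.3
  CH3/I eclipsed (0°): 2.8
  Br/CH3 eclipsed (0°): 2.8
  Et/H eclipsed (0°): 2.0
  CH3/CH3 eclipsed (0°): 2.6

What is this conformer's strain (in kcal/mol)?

This conformer is eclipsed. I at 0° is eclipsed with I at 0° (3.6); H at 120° is eclipsed with CH3 at 120° (1.5); Br at 240° is eclipsed with Et at 240° (3.3). Total 8.4 kcal/mol.

8.4 kcal/mol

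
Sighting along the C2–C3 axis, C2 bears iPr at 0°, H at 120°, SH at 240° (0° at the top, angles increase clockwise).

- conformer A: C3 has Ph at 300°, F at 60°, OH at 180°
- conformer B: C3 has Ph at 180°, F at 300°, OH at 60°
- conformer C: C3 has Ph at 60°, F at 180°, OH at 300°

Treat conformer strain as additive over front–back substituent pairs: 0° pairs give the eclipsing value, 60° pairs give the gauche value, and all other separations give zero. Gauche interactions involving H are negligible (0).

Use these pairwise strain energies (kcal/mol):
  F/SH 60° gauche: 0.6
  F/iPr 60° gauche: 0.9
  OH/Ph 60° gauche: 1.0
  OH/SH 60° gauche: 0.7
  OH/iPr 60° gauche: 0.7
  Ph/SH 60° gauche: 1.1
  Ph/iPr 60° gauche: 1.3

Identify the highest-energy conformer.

A (staggered): iPr(0°)/Ph(300°) gauche 1.3; iPr(0°)/F(60°) gauche 0.9; SH(240°)/Ph(300°) gauche 1.1; SH(240°)/OH(180°) gauche 0.7 → 4.0 kcal/mol.
B (staggered): iPr(0°)/F(300°) gauche 0.9; iPr(0°)/OH(60°) gauche 0.7; SH(240°)/Ph(180°) gauche 1.1; SH(240°)/F(300°) gauche 0.6 → 3.3 kcal/mol.
C (staggered): iPr(0°)/Ph(60°) gauche 1.3; iPr(0°)/OH(300°) gauche 0.7; SH(240°)/F(180°) gauche 0.6; SH(240°)/OH(300°) gauche 0.7 → 3.3 kcal/mol.
A has the highest total (4.0 kcal/mol).

A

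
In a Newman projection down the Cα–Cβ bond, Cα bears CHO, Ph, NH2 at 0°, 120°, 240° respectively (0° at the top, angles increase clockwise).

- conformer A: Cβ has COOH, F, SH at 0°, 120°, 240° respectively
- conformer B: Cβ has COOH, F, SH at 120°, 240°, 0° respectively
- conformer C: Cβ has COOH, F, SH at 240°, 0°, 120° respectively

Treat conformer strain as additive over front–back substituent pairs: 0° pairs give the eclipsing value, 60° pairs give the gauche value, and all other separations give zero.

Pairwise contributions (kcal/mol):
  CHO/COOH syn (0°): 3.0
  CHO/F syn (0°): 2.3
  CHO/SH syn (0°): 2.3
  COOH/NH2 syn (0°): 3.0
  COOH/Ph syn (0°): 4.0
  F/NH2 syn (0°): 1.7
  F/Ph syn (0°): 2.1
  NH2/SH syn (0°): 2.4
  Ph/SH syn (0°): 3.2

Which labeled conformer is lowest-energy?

A

A (eclipsed): CHO–COOH eclipsed, Ph–F eclipsed, NH2–SH eclipsed; 3.0 + 2.1 + 2.4 = 7.5 kcal/mol.
B (eclipsed): CHO–SH eclipsed, Ph–COOH eclipsed, NH2–F eclipsed; 2.3 + 4.0 + 1.7 = 8.0 kcal/mol.
C (eclipsed): CHO–F eclipsed, Ph–SH eclipsed, NH2–COOH eclipsed; 2.3 + 3.2 + 3.0 = 8.5 kcal/mol.
A has the lowest total (7.5 kcal/mol).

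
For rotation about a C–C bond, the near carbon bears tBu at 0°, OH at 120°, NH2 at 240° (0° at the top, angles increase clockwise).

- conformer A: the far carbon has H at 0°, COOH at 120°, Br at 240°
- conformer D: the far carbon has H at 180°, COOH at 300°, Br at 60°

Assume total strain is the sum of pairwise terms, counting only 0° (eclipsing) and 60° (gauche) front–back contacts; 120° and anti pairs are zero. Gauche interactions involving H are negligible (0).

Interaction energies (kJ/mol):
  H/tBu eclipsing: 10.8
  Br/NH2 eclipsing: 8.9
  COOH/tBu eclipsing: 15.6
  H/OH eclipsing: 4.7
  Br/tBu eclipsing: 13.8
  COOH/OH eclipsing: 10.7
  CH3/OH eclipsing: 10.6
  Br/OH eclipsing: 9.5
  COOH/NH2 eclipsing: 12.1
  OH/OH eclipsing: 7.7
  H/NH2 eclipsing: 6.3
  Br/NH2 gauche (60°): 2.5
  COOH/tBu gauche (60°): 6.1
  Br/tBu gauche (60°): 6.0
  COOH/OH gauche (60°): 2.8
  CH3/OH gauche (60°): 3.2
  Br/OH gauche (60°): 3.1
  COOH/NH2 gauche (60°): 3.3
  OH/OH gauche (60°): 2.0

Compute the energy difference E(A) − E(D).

+11.9 kJ/mol

A (eclipsed): tBu–H eclipsed, OH–COOH eclipsed, NH2–Br eclipsed; 10.8 + 10.7 + 8.9 = 30.4 kJ/mol.
D (staggered): tBu–COOH gauche, tBu–Br gauche, OH–Br gauche, NH2–COOH gauche; 6.1 + 6.0 + 3.1 + 3.3 = 18.5 kJ/mol.
E(A) − E(D) = 30.4 − 18.5 = +11.9 kJ/mol.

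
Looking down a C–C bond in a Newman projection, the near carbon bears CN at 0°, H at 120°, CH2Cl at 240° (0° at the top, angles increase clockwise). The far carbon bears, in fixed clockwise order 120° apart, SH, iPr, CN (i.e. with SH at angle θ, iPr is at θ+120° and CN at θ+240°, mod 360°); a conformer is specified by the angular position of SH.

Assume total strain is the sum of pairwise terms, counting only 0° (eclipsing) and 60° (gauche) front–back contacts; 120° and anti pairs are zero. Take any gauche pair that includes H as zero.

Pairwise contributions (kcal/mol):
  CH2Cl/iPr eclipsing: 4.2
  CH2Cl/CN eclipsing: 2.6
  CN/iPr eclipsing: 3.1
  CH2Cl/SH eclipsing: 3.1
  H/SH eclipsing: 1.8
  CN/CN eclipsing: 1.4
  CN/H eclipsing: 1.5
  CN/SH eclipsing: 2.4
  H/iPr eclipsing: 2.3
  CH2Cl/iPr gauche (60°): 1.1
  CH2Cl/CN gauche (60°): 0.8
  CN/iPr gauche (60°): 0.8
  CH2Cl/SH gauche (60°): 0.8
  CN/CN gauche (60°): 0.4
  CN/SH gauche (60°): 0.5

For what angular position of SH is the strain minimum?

60°

SH at 0° (eclipsed): CN(0°)/SH(0°) eclipsed 2.4; H(120°)/iPr(120°) eclipsed 2.3; CH2Cl(240°)/CN(240°) eclipsed 2.6 → 7.3 kcal/mol.
SH at 60° (staggered): CN(0°)/SH(60°) gauche 0.5; CN(0°)/CN(300°) gauche 0.4; CH2Cl(240°)/iPr(180°) gauche 1.1; CH2Cl(240°)/CN(300°) gauche 0.8 → 2.8 kcal/mol.
SH at 120° (eclipsed): CN(0°)/CN(0°) eclipsed 1.4; H(120°)/SH(120°) eclipsed 1.8; CH2Cl(240°)/iPr(240°) eclipsed 4.2 → 7.4 kcal/mol.
SH at 180° (staggered): CN(0°)/iPr(300°) gauche 0.8; CN(0°)/CN(60°) gauche 0.4; CH2Cl(240°)/SH(180°) gauche 0.8; CH2Cl(240°)/iPr(300°) gauche 1.1 → 3.1 kcal/mol.
SH at 240° (eclipsed): CN(0°)/iPr(0°) eclipsed 3.1; H(120°)/CN(120°) eclipsed 1.5; CH2Cl(240°)/SH(240°) eclipsed 3.1 → 7.7 kcal/mol.
SH at 300° (staggered): CN(0°)/SH(300°) gauche 0.5; CN(0°)/iPr(60°) gauche 0.8; CH2Cl(240°)/SH(300°) gauche 0.8; CH2Cl(240°)/CN(180°) gauche 0.8 → 2.9 kcal/mol.
The minimum (2.8 kcal/mol) occurs with SH at 60°.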